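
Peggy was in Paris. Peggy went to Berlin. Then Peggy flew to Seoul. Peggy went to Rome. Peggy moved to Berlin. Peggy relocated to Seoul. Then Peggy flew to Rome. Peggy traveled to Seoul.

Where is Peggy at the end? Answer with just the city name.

Tracking Peggy's location:
Start: Peggy is in Paris.
After move 1: Paris -> Berlin. Peggy is in Berlin.
After move 2: Berlin -> Seoul. Peggy is in Seoul.
After move 3: Seoul -> Rome. Peggy is in Rome.
After move 4: Rome -> Berlin. Peggy is in Berlin.
After move 5: Berlin -> Seoul. Peggy is in Seoul.
After move 6: Seoul -> Rome. Peggy is in Rome.
After move 7: Rome -> Seoul. Peggy is in Seoul.

Answer: Seoul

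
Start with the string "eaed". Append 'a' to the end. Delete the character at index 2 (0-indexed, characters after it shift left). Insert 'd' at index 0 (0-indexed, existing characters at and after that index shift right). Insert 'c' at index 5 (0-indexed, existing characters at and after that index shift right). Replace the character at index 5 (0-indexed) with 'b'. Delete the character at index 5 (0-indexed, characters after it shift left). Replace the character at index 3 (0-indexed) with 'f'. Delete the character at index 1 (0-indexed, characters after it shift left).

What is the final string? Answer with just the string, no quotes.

Answer: dafa

Derivation:
Applying each edit step by step:
Start: "eaed"
Op 1 (append 'a'): "eaed" -> "eaeda"
Op 2 (delete idx 2 = 'e'): "eaeda" -> "eada"
Op 3 (insert 'd' at idx 0): "eada" -> "deada"
Op 4 (insert 'c' at idx 5): "deada" -> "deadac"
Op 5 (replace idx 5: 'c' -> 'b'): "deadac" -> "deadab"
Op 6 (delete idx 5 = 'b'): "deadab" -> "deada"
Op 7 (replace idx 3: 'd' -> 'f'): "deada" -> "deafa"
Op 8 (delete idx 1 = 'e'): "deafa" -> "dafa"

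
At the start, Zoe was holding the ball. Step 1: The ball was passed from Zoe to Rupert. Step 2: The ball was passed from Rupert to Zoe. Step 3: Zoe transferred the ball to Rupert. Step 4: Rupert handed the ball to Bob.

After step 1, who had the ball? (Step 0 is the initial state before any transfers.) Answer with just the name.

Answer: Rupert

Derivation:
Tracking the ball holder through step 1:
After step 0 (start): Zoe
After step 1: Rupert

At step 1, the holder is Rupert.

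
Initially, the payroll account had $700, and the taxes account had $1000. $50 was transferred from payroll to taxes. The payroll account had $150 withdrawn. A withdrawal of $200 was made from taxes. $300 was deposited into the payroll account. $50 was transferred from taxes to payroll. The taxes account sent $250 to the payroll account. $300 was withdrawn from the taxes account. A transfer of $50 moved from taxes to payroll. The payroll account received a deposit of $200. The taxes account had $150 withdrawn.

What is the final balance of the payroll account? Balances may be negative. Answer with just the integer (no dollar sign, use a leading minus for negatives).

Tracking account balances step by step:
Start: payroll=700, taxes=1000
Event 1 (transfer 50 payroll -> taxes): payroll: 700 - 50 = 650, taxes: 1000 + 50 = 1050. Balances: payroll=650, taxes=1050
Event 2 (withdraw 150 from payroll): payroll: 650 - 150 = 500. Balances: payroll=500, taxes=1050
Event 3 (withdraw 200 from taxes): taxes: 1050 - 200 = 850. Balances: payroll=500, taxes=850
Event 4 (deposit 300 to payroll): payroll: 500 + 300 = 800. Balances: payroll=800, taxes=850
Event 5 (transfer 50 taxes -> payroll): taxes: 850 - 50 = 800, payroll: 800 + 50 = 850. Balances: payroll=850, taxes=800
Event 6 (transfer 250 taxes -> payroll): taxes: 800 - 250 = 550, payroll: 850 + 250 = 1100. Balances: payroll=1100, taxes=550
Event 7 (withdraw 300 from taxes): taxes: 550 - 300 = 250. Balances: payroll=1100, taxes=250
Event 8 (transfer 50 taxes -> payroll): taxes: 250 - 50 = 200, payroll: 1100 + 50 = 1150. Balances: payroll=1150, taxes=200
Event 9 (deposit 200 to payroll): payroll: 1150 + 200 = 1350. Balances: payroll=1350, taxes=200
Event 10 (withdraw 150 from taxes): taxes: 200 - 150 = 50. Balances: payroll=1350, taxes=50

Final balance of payroll: 1350

Answer: 1350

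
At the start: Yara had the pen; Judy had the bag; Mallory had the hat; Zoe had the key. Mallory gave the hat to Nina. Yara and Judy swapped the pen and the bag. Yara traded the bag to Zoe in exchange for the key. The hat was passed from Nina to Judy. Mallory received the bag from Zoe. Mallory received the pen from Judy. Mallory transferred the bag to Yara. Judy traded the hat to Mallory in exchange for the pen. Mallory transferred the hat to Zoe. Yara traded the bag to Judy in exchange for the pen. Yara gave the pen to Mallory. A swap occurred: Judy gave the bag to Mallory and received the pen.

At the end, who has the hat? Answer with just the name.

Tracking all object holders:
Start: pen:Yara, bag:Judy, hat:Mallory, key:Zoe
Event 1 (give hat: Mallory -> Nina). State: pen:Yara, bag:Judy, hat:Nina, key:Zoe
Event 2 (swap pen<->bag: now pen:Judy, bag:Yara). State: pen:Judy, bag:Yara, hat:Nina, key:Zoe
Event 3 (swap bag<->key: now bag:Zoe, key:Yara). State: pen:Judy, bag:Zoe, hat:Nina, key:Yara
Event 4 (give hat: Nina -> Judy). State: pen:Judy, bag:Zoe, hat:Judy, key:Yara
Event 5 (give bag: Zoe -> Mallory). State: pen:Judy, bag:Mallory, hat:Judy, key:Yara
Event 6 (give pen: Judy -> Mallory). State: pen:Mallory, bag:Mallory, hat:Judy, key:Yara
Event 7 (give bag: Mallory -> Yara). State: pen:Mallory, bag:Yara, hat:Judy, key:Yara
Event 8 (swap hat<->pen: now hat:Mallory, pen:Judy). State: pen:Judy, bag:Yara, hat:Mallory, key:Yara
Event 9 (give hat: Mallory -> Zoe). State: pen:Judy, bag:Yara, hat:Zoe, key:Yara
Event 10 (swap bag<->pen: now bag:Judy, pen:Yara). State: pen:Yara, bag:Judy, hat:Zoe, key:Yara
Event 11 (give pen: Yara -> Mallory). State: pen:Mallory, bag:Judy, hat:Zoe, key:Yara
Event 12 (swap bag<->pen: now bag:Mallory, pen:Judy). State: pen:Judy, bag:Mallory, hat:Zoe, key:Yara

Final state: pen:Judy, bag:Mallory, hat:Zoe, key:Yara
The hat is held by Zoe.

Answer: Zoe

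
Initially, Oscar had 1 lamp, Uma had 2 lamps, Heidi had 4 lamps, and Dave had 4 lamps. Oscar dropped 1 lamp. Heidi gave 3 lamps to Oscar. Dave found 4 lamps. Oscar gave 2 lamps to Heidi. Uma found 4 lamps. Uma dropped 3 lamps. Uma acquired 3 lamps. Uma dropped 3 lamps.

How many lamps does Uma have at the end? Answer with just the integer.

Answer: 3

Derivation:
Tracking counts step by step:
Start: Oscar=1, Uma=2, Heidi=4, Dave=4
Event 1 (Oscar -1): Oscar: 1 -> 0. State: Oscar=0, Uma=2, Heidi=4, Dave=4
Event 2 (Heidi -> Oscar, 3): Heidi: 4 -> 1, Oscar: 0 -> 3. State: Oscar=3, Uma=2, Heidi=1, Dave=4
Event 3 (Dave +4): Dave: 4 -> 8. State: Oscar=3, Uma=2, Heidi=1, Dave=8
Event 4 (Oscar -> Heidi, 2): Oscar: 3 -> 1, Heidi: 1 -> 3. State: Oscar=1, Uma=2, Heidi=3, Dave=8
Event 5 (Uma +4): Uma: 2 -> 6. State: Oscar=1, Uma=6, Heidi=3, Dave=8
Event 6 (Uma -3): Uma: 6 -> 3. State: Oscar=1, Uma=3, Heidi=3, Dave=8
Event 7 (Uma +3): Uma: 3 -> 6. State: Oscar=1, Uma=6, Heidi=3, Dave=8
Event 8 (Uma -3): Uma: 6 -> 3. State: Oscar=1, Uma=3, Heidi=3, Dave=8

Uma's final count: 3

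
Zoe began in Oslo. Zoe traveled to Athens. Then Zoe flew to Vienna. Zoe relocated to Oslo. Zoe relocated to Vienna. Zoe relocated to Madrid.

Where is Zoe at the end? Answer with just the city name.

Answer: Madrid

Derivation:
Tracking Zoe's location:
Start: Zoe is in Oslo.
After move 1: Oslo -> Athens. Zoe is in Athens.
After move 2: Athens -> Vienna. Zoe is in Vienna.
After move 3: Vienna -> Oslo. Zoe is in Oslo.
After move 4: Oslo -> Vienna. Zoe is in Vienna.
After move 5: Vienna -> Madrid. Zoe is in Madrid.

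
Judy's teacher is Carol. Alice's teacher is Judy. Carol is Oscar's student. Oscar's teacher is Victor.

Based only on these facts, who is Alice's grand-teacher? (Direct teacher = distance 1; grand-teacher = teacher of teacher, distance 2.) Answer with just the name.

Reconstructing the teacher chain from the given facts:
  Victor -> Oscar -> Carol -> Judy -> Alice
(each arrow means 'teacher of the next')
Positions in the chain (0 = top):
  position of Victor: 0
  position of Oscar: 1
  position of Carol: 2
  position of Judy: 3
  position of Alice: 4

Alice is at position 4; the grand-teacher is 2 steps up the chain, i.e. position 2: Carol.

Answer: Carol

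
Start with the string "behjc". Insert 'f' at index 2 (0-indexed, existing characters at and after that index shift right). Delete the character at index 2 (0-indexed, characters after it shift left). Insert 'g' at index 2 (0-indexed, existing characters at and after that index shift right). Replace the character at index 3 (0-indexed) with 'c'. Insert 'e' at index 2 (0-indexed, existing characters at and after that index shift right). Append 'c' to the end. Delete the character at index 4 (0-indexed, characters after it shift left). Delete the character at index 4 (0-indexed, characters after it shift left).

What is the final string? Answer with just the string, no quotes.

Answer: beegcc

Derivation:
Applying each edit step by step:
Start: "behjc"
Op 1 (insert 'f' at idx 2): "behjc" -> "befhjc"
Op 2 (delete idx 2 = 'f'): "befhjc" -> "behjc"
Op 3 (insert 'g' at idx 2): "behjc" -> "beghjc"
Op 4 (replace idx 3: 'h' -> 'c'): "beghjc" -> "begcjc"
Op 5 (insert 'e' at idx 2): "begcjc" -> "beegcjc"
Op 6 (append 'c'): "beegcjc" -> "beegcjcc"
Op 7 (delete idx 4 = 'c'): "beegcjcc" -> "beegjcc"
Op 8 (delete idx 4 = 'j'): "beegjcc" -> "beegcc"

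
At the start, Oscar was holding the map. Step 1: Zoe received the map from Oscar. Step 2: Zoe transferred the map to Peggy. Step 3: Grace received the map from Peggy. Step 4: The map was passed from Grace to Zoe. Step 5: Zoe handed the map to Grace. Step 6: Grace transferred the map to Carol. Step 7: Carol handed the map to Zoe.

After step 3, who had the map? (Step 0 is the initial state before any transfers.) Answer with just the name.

Tracking the map holder through step 3:
After step 0 (start): Oscar
After step 1: Zoe
After step 2: Peggy
After step 3: Grace

At step 3, the holder is Grace.

Answer: Grace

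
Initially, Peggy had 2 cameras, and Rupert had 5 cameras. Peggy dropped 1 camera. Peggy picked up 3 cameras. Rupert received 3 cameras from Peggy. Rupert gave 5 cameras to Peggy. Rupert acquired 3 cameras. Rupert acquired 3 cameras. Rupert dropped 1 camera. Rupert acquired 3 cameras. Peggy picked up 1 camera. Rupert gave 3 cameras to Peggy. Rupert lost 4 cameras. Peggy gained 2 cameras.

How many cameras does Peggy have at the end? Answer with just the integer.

Tracking counts step by step:
Start: Peggy=2, Rupert=5
Event 1 (Peggy -1): Peggy: 2 -> 1. State: Peggy=1, Rupert=5
Event 2 (Peggy +3): Peggy: 1 -> 4. State: Peggy=4, Rupert=5
Event 3 (Peggy -> Rupert, 3): Peggy: 4 -> 1, Rupert: 5 -> 8. State: Peggy=1, Rupert=8
Event 4 (Rupert -> Peggy, 5): Rupert: 8 -> 3, Peggy: 1 -> 6. State: Peggy=6, Rupert=3
Event 5 (Rupert +3): Rupert: 3 -> 6. State: Peggy=6, Rupert=6
Event 6 (Rupert +3): Rupert: 6 -> 9. State: Peggy=6, Rupert=9
Event 7 (Rupert -1): Rupert: 9 -> 8. State: Peggy=6, Rupert=8
Event 8 (Rupert +3): Rupert: 8 -> 11. State: Peggy=6, Rupert=11
Event 9 (Peggy +1): Peggy: 6 -> 7. State: Peggy=7, Rupert=11
Event 10 (Rupert -> Peggy, 3): Rupert: 11 -> 8, Peggy: 7 -> 10. State: Peggy=10, Rupert=8
Event 11 (Rupert -4): Rupert: 8 -> 4. State: Peggy=10, Rupert=4
Event 12 (Peggy +2): Peggy: 10 -> 12. State: Peggy=12, Rupert=4

Peggy's final count: 12

Answer: 12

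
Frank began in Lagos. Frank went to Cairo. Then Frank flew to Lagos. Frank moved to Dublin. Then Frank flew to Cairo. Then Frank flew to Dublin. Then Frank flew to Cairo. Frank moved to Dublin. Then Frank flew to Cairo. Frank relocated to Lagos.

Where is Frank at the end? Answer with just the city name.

Tracking Frank's location:
Start: Frank is in Lagos.
After move 1: Lagos -> Cairo. Frank is in Cairo.
After move 2: Cairo -> Lagos. Frank is in Lagos.
After move 3: Lagos -> Dublin. Frank is in Dublin.
After move 4: Dublin -> Cairo. Frank is in Cairo.
After move 5: Cairo -> Dublin. Frank is in Dublin.
After move 6: Dublin -> Cairo. Frank is in Cairo.
After move 7: Cairo -> Dublin. Frank is in Dublin.
After move 8: Dublin -> Cairo. Frank is in Cairo.
After move 9: Cairo -> Lagos. Frank is in Lagos.

Answer: Lagos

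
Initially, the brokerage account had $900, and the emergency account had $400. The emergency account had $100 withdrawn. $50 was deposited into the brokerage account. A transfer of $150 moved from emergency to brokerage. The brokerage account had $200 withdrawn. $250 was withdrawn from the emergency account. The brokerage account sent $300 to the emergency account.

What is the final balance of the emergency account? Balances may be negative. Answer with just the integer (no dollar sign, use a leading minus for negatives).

Tracking account balances step by step:
Start: brokerage=900, emergency=400
Event 1 (withdraw 100 from emergency): emergency: 400 - 100 = 300. Balances: brokerage=900, emergency=300
Event 2 (deposit 50 to brokerage): brokerage: 900 + 50 = 950. Balances: brokerage=950, emergency=300
Event 3 (transfer 150 emergency -> brokerage): emergency: 300 - 150 = 150, brokerage: 950 + 150 = 1100. Balances: brokerage=1100, emergency=150
Event 4 (withdraw 200 from brokerage): brokerage: 1100 - 200 = 900. Balances: brokerage=900, emergency=150
Event 5 (withdraw 250 from emergency): emergency: 150 - 250 = -100. Balances: brokerage=900, emergency=-100
Event 6 (transfer 300 brokerage -> emergency): brokerage: 900 - 300 = 600, emergency: -100 + 300 = 200. Balances: brokerage=600, emergency=200

Final balance of emergency: 200

Answer: 200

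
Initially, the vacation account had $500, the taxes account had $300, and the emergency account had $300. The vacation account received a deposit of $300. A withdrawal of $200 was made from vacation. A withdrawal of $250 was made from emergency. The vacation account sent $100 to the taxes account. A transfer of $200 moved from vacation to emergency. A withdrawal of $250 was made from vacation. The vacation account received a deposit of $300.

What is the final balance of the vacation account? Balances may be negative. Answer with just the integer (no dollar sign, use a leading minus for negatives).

Tracking account balances step by step:
Start: vacation=500, taxes=300, emergency=300
Event 1 (deposit 300 to vacation): vacation: 500 + 300 = 800. Balances: vacation=800, taxes=300, emergency=300
Event 2 (withdraw 200 from vacation): vacation: 800 - 200 = 600. Balances: vacation=600, taxes=300, emergency=300
Event 3 (withdraw 250 from emergency): emergency: 300 - 250 = 50. Balances: vacation=600, taxes=300, emergency=50
Event 4 (transfer 100 vacation -> taxes): vacation: 600 - 100 = 500, taxes: 300 + 100 = 400. Balances: vacation=500, taxes=400, emergency=50
Event 5 (transfer 200 vacation -> emergency): vacation: 500 - 200 = 300, emergency: 50 + 200 = 250. Balances: vacation=300, taxes=400, emergency=250
Event 6 (withdraw 250 from vacation): vacation: 300 - 250 = 50. Balances: vacation=50, taxes=400, emergency=250
Event 7 (deposit 300 to vacation): vacation: 50 + 300 = 350. Balances: vacation=350, taxes=400, emergency=250

Final balance of vacation: 350

Answer: 350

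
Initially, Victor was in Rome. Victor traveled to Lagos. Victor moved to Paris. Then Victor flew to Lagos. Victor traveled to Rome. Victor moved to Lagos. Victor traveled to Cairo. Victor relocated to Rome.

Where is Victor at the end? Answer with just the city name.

Tracking Victor's location:
Start: Victor is in Rome.
After move 1: Rome -> Lagos. Victor is in Lagos.
After move 2: Lagos -> Paris. Victor is in Paris.
After move 3: Paris -> Lagos. Victor is in Lagos.
After move 4: Lagos -> Rome. Victor is in Rome.
After move 5: Rome -> Lagos. Victor is in Lagos.
After move 6: Lagos -> Cairo. Victor is in Cairo.
After move 7: Cairo -> Rome. Victor is in Rome.

Answer: Rome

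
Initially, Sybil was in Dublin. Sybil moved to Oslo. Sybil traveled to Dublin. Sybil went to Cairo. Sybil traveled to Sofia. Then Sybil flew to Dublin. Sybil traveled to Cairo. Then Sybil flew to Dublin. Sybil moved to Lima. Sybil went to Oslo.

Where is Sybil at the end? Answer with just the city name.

Tracking Sybil's location:
Start: Sybil is in Dublin.
After move 1: Dublin -> Oslo. Sybil is in Oslo.
After move 2: Oslo -> Dublin. Sybil is in Dublin.
After move 3: Dublin -> Cairo. Sybil is in Cairo.
After move 4: Cairo -> Sofia. Sybil is in Sofia.
After move 5: Sofia -> Dublin. Sybil is in Dublin.
After move 6: Dublin -> Cairo. Sybil is in Cairo.
After move 7: Cairo -> Dublin. Sybil is in Dublin.
After move 8: Dublin -> Lima. Sybil is in Lima.
After move 9: Lima -> Oslo. Sybil is in Oslo.

Answer: Oslo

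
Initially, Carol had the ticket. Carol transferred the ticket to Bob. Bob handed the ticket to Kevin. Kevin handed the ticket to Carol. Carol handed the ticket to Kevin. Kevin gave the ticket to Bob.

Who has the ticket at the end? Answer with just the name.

Tracking the ticket through each event:
Start: Carol has the ticket.
After event 1: Bob has the ticket.
After event 2: Kevin has the ticket.
After event 3: Carol has the ticket.
After event 4: Kevin has the ticket.
After event 5: Bob has the ticket.

Answer: Bob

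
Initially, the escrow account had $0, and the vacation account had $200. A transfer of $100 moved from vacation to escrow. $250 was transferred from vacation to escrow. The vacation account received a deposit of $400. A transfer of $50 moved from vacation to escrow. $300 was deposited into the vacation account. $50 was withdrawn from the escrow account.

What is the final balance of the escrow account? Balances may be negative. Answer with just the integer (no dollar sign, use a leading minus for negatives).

Answer: 350

Derivation:
Tracking account balances step by step:
Start: escrow=0, vacation=200
Event 1 (transfer 100 vacation -> escrow): vacation: 200 - 100 = 100, escrow: 0 + 100 = 100. Balances: escrow=100, vacation=100
Event 2 (transfer 250 vacation -> escrow): vacation: 100 - 250 = -150, escrow: 100 + 250 = 350. Balances: escrow=350, vacation=-150
Event 3 (deposit 400 to vacation): vacation: -150 + 400 = 250. Balances: escrow=350, vacation=250
Event 4 (transfer 50 vacation -> escrow): vacation: 250 - 50 = 200, escrow: 350 + 50 = 400. Balances: escrow=400, vacation=200
Event 5 (deposit 300 to vacation): vacation: 200 + 300 = 500. Balances: escrow=400, vacation=500
Event 6 (withdraw 50 from escrow): escrow: 400 - 50 = 350. Balances: escrow=350, vacation=500

Final balance of escrow: 350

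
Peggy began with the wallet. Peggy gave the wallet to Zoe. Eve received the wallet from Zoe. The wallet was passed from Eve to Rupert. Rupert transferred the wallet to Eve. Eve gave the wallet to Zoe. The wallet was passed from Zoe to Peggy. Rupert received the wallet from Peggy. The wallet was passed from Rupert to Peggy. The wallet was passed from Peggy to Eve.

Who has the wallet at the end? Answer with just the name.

Tracking the wallet through each event:
Start: Peggy has the wallet.
After event 1: Zoe has the wallet.
After event 2: Eve has the wallet.
After event 3: Rupert has the wallet.
After event 4: Eve has the wallet.
After event 5: Zoe has the wallet.
After event 6: Peggy has the wallet.
After event 7: Rupert has the wallet.
After event 8: Peggy has the wallet.
After event 9: Eve has the wallet.

Answer: Eve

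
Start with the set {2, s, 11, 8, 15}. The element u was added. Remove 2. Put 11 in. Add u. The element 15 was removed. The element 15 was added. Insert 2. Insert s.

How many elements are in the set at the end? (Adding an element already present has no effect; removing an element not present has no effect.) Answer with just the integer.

Tracking the set through each operation:
Start: {11, 15, 2, 8, s}
Event 1 (add u): added. Set: {11, 15, 2, 8, s, u}
Event 2 (remove 2): removed. Set: {11, 15, 8, s, u}
Event 3 (add 11): already present, no change. Set: {11, 15, 8, s, u}
Event 4 (add u): already present, no change. Set: {11, 15, 8, s, u}
Event 5 (remove 15): removed. Set: {11, 8, s, u}
Event 6 (add 15): added. Set: {11, 15, 8, s, u}
Event 7 (add 2): added. Set: {11, 15, 2, 8, s, u}
Event 8 (add s): already present, no change. Set: {11, 15, 2, 8, s, u}

Final set: {11, 15, 2, 8, s, u} (size 6)

Answer: 6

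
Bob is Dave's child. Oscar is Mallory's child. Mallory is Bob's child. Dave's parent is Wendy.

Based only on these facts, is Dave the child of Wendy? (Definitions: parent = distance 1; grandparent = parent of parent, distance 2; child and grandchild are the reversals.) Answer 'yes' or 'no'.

Answer: yes

Derivation:
Reconstructing the parent chain from the given facts:
  Wendy -> Dave -> Bob -> Mallory -> Oscar
(each arrow means 'parent of the next')
Positions in the chain (0 = top):
  position of Wendy: 0
  position of Dave: 1
  position of Bob: 2
  position of Mallory: 3
  position of Oscar: 4

Dave is at position 1, Wendy is at position 0; signed distance (j - i) = -1.
'child' requires j - i = -1. Actual distance is -1, so the relation HOLDS.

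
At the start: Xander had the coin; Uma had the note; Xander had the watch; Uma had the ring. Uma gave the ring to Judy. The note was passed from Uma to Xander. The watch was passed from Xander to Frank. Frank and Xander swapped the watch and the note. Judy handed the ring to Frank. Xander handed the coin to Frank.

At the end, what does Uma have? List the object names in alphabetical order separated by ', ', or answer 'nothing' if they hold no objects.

Answer: nothing

Derivation:
Tracking all object holders:
Start: coin:Xander, note:Uma, watch:Xander, ring:Uma
Event 1 (give ring: Uma -> Judy). State: coin:Xander, note:Uma, watch:Xander, ring:Judy
Event 2 (give note: Uma -> Xander). State: coin:Xander, note:Xander, watch:Xander, ring:Judy
Event 3 (give watch: Xander -> Frank). State: coin:Xander, note:Xander, watch:Frank, ring:Judy
Event 4 (swap watch<->note: now watch:Xander, note:Frank). State: coin:Xander, note:Frank, watch:Xander, ring:Judy
Event 5 (give ring: Judy -> Frank). State: coin:Xander, note:Frank, watch:Xander, ring:Frank
Event 6 (give coin: Xander -> Frank). State: coin:Frank, note:Frank, watch:Xander, ring:Frank

Final state: coin:Frank, note:Frank, watch:Xander, ring:Frank
Uma holds: (nothing).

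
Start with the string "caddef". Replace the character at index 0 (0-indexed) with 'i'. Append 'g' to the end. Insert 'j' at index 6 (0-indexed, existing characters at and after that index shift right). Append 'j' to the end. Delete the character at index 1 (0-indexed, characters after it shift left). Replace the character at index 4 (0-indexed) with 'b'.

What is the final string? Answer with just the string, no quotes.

Answer: iddebjgj

Derivation:
Applying each edit step by step:
Start: "caddef"
Op 1 (replace idx 0: 'c' -> 'i'): "caddef" -> "iaddef"
Op 2 (append 'g'): "iaddef" -> "iaddefg"
Op 3 (insert 'j' at idx 6): "iaddefg" -> "iaddefjg"
Op 4 (append 'j'): "iaddefjg" -> "iaddefjgj"
Op 5 (delete idx 1 = 'a'): "iaddefjgj" -> "iddefjgj"
Op 6 (replace idx 4: 'f' -> 'b'): "iddefjgj" -> "iddebjgj"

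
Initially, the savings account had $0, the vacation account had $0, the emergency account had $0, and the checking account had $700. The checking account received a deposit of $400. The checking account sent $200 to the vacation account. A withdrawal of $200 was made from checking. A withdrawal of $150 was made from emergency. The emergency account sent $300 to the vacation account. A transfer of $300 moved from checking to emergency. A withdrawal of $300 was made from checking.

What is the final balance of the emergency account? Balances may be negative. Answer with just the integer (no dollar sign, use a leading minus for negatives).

Answer: -150

Derivation:
Tracking account balances step by step:
Start: savings=0, vacation=0, emergency=0, checking=700
Event 1 (deposit 400 to checking): checking: 700 + 400 = 1100. Balances: savings=0, vacation=0, emergency=0, checking=1100
Event 2 (transfer 200 checking -> vacation): checking: 1100 - 200 = 900, vacation: 0 + 200 = 200. Balances: savings=0, vacation=200, emergency=0, checking=900
Event 3 (withdraw 200 from checking): checking: 900 - 200 = 700. Balances: savings=0, vacation=200, emergency=0, checking=700
Event 4 (withdraw 150 from emergency): emergency: 0 - 150 = -150. Balances: savings=0, vacation=200, emergency=-150, checking=700
Event 5 (transfer 300 emergency -> vacation): emergency: -150 - 300 = -450, vacation: 200 + 300 = 500. Balances: savings=0, vacation=500, emergency=-450, checking=700
Event 6 (transfer 300 checking -> emergency): checking: 700 - 300 = 400, emergency: -450 + 300 = -150. Balances: savings=0, vacation=500, emergency=-150, checking=400
Event 7 (withdraw 300 from checking): checking: 400 - 300 = 100. Balances: savings=0, vacation=500, emergency=-150, checking=100

Final balance of emergency: -150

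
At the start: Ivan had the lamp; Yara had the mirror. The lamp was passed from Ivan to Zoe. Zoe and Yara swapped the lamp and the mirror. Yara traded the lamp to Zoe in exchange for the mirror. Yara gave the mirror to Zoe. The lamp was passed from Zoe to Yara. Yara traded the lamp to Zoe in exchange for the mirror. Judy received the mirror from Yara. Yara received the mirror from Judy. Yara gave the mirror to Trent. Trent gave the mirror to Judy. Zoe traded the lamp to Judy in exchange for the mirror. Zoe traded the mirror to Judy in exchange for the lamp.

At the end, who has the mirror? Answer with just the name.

Answer: Judy

Derivation:
Tracking all object holders:
Start: lamp:Ivan, mirror:Yara
Event 1 (give lamp: Ivan -> Zoe). State: lamp:Zoe, mirror:Yara
Event 2 (swap lamp<->mirror: now lamp:Yara, mirror:Zoe). State: lamp:Yara, mirror:Zoe
Event 3 (swap lamp<->mirror: now lamp:Zoe, mirror:Yara). State: lamp:Zoe, mirror:Yara
Event 4 (give mirror: Yara -> Zoe). State: lamp:Zoe, mirror:Zoe
Event 5 (give lamp: Zoe -> Yara). State: lamp:Yara, mirror:Zoe
Event 6 (swap lamp<->mirror: now lamp:Zoe, mirror:Yara). State: lamp:Zoe, mirror:Yara
Event 7 (give mirror: Yara -> Judy). State: lamp:Zoe, mirror:Judy
Event 8 (give mirror: Judy -> Yara). State: lamp:Zoe, mirror:Yara
Event 9 (give mirror: Yara -> Trent). State: lamp:Zoe, mirror:Trent
Event 10 (give mirror: Trent -> Judy). State: lamp:Zoe, mirror:Judy
Event 11 (swap lamp<->mirror: now lamp:Judy, mirror:Zoe). State: lamp:Judy, mirror:Zoe
Event 12 (swap mirror<->lamp: now mirror:Judy, lamp:Zoe). State: lamp:Zoe, mirror:Judy

Final state: lamp:Zoe, mirror:Judy
The mirror is held by Judy.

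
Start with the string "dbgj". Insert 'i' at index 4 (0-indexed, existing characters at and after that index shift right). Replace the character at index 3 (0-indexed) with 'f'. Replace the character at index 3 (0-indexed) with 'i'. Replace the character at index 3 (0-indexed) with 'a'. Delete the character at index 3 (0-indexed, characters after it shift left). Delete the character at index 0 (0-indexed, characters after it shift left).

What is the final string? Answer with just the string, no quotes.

Answer: bgi

Derivation:
Applying each edit step by step:
Start: "dbgj"
Op 1 (insert 'i' at idx 4): "dbgj" -> "dbgji"
Op 2 (replace idx 3: 'j' -> 'f'): "dbgji" -> "dbgfi"
Op 3 (replace idx 3: 'f' -> 'i'): "dbgfi" -> "dbgii"
Op 4 (replace idx 3: 'i' -> 'a'): "dbgii" -> "dbgai"
Op 5 (delete idx 3 = 'a'): "dbgai" -> "dbgi"
Op 6 (delete idx 0 = 'd'): "dbgi" -> "bgi"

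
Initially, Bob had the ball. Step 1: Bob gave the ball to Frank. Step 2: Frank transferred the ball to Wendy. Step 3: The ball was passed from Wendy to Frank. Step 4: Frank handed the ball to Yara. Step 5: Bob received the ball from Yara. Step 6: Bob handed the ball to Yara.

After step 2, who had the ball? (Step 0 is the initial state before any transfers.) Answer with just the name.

Answer: Wendy

Derivation:
Tracking the ball holder through step 2:
After step 0 (start): Bob
After step 1: Frank
After step 2: Wendy

At step 2, the holder is Wendy.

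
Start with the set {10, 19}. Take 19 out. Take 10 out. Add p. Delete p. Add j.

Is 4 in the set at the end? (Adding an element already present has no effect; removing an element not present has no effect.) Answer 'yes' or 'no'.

Answer: no

Derivation:
Tracking the set through each operation:
Start: {10, 19}
Event 1 (remove 19): removed. Set: {10}
Event 2 (remove 10): removed. Set: {}
Event 3 (add p): added. Set: {p}
Event 4 (remove p): removed. Set: {}
Event 5 (add j): added. Set: {j}

Final set: {j} (size 1)
4 is NOT in the final set.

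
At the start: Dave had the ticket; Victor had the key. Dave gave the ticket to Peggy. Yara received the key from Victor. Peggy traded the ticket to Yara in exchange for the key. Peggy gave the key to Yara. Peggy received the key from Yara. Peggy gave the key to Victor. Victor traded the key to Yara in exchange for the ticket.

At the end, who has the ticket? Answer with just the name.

Answer: Victor

Derivation:
Tracking all object holders:
Start: ticket:Dave, key:Victor
Event 1 (give ticket: Dave -> Peggy). State: ticket:Peggy, key:Victor
Event 2 (give key: Victor -> Yara). State: ticket:Peggy, key:Yara
Event 3 (swap ticket<->key: now ticket:Yara, key:Peggy). State: ticket:Yara, key:Peggy
Event 4 (give key: Peggy -> Yara). State: ticket:Yara, key:Yara
Event 5 (give key: Yara -> Peggy). State: ticket:Yara, key:Peggy
Event 6 (give key: Peggy -> Victor). State: ticket:Yara, key:Victor
Event 7 (swap key<->ticket: now key:Yara, ticket:Victor). State: ticket:Victor, key:Yara

Final state: ticket:Victor, key:Yara
The ticket is held by Victor.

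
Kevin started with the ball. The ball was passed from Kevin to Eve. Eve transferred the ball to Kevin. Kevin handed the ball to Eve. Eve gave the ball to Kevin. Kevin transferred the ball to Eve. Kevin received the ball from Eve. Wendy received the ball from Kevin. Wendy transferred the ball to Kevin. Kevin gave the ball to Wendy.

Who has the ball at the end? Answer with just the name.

Answer: Wendy

Derivation:
Tracking the ball through each event:
Start: Kevin has the ball.
After event 1: Eve has the ball.
After event 2: Kevin has the ball.
After event 3: Eve has the ball.
After event 4: Kevin has the ball.
After event 5: Eve has the ball.
After event 6: Kevin has the ball.
After event 7: Wendy has the ball.
After event 8: Kevin has the ball.
After event 9: Wendy has the ball.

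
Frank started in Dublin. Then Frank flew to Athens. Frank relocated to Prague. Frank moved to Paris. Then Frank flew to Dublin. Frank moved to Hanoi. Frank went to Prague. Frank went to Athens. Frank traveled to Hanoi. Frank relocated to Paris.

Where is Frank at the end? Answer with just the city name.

Answer: Paris

Derivation:
Tracking Frank's location:
Start: Frank is in Dublin.
After move 1: Dublin -> Athens. Frank is in Athens.
After move 2: Athens -> Prague. Frank is in Prague.
After move 3: Prague -> Paris. Frank is in Paris.
After move 4: Paris -> Dublin. Frank is in Dublin.
After move 5: Dublin -> Hanoi. Frank is in Hanoi.
After move 6: Hanoi -> Prague. Frank is in Prague.
After move 7: Prague -> Athens. Frank is in Athens.
After move 8: Athens -> Hanoi. Frank is in Hanoi.
After move 9: Hanoi -> Paris. Frank is in Paris.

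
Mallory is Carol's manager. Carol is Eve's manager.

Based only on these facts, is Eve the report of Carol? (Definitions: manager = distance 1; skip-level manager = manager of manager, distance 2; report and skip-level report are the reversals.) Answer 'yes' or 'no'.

Answer: yes

Derivation:
Reconstructing the manager chain from the given facts:
  Mallory -> Carol -> Eve
(each arrow means 'manager of the next')
Positions in the chain (0 = top):
  position of Mallory: 0
  position of Carol: 1
  position of Eve: 2

Eve is at position 2, Carol is at position 1; signed distance (j - i) = -1.
'report' requires j - i = -1. Actual distance is -1, so the relation HOLDS.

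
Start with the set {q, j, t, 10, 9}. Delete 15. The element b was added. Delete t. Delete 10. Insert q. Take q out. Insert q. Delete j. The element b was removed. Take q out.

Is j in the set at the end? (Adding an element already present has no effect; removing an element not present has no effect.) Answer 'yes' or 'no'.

Tracking the set through each operation:
Start: {10, 9, j, q, t}
Event 1 (remove 15): not present, no change. Set: {10, 9, j, q, t}
Event 2 (add b): added. Set: {10, 9, b, j, q, t}
Event 3 (remove t): removed. Set: {10, 9, b, j, q}
Event 4 (remove 10): removed. Set: {9, b, j, q}
Event 5 (add q): already present, no change. Set: {9, b, j, q}
Event 6 (remove q): removed. Set: {9, b, j}
Event 7 (add q): added. Set: {9, b, j, q}
Event 8 (remove j): removed. Set: {9, b, q}
Event 9 (remove b): removed. Set: {9, q}
Event 10 (remove q): removed. Set: {9}

Final set: {9} (size 1)
j is NOT in the final set.

Answer: no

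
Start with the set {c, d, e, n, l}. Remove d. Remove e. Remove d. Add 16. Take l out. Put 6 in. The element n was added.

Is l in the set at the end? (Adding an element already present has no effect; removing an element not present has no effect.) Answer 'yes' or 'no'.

Tracking the set through each operation:
Start: {c, d, e, l, n}
Event 1 (remove d): removed. Set: {c, e, l, n}
Event 2 (remove e): removed. Set: {c, l, n}
Event 3 (remove d): not present, no change. Set: {c, l, n}
Event 4 (add 16): added. Set: {16, c, l, n}
Event 5 (remove l): removed. Set: {16, c, n}
Event 6 (add 6): added. Set: {16, 6, c, n}
Event 7 (add n): already present, no change. Set: {16, 6, c, n}

Final set: {16, 6, c, n} (size 4)
l is NOT in the final set.

Answer: no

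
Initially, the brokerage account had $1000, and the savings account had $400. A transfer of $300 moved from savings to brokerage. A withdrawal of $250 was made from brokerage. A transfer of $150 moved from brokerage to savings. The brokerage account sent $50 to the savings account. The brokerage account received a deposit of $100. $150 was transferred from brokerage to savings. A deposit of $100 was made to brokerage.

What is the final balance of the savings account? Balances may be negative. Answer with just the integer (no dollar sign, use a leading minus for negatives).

Answer: 450

Derivation:
Tracking account balances step by step:
Start: brokerage=1000, savings=400
Event 1 (transfer 300 savings -> brokerage): savings: 400 - 300 = 100, brokerage: 1000 + 300 = 1300. Balances: brokerage=1300, savings=100
Event 2 (withdraw 250 from brokerage): brokerage: 1300 - 250 = 1050. Balances: brokerage=1050, savings=100
Event 3 (transfer 150 brokerage -> savings): brokerage: 1050 - 150 = 900, savings: 100 + 150 = 250. Balances: brokerage=900, savings=250
Event 4 (transfer 50 brokerage -> savings): brokerage: 900 - 50 = 850, savings: 250 + 50 = 300. Balances: brokerage=850, savings=300
Event 5 (deposit 100 to brokerage): brokerage: 850 + 100 = 950. Balances: brokerage=950, savings=300
Event 6 (transfer 150 brokerage -> savings): brokerage: 950 - 150 = 800, savings: 300 + 150 = 450. Balances: brokerage=800, savings=450
Event 7 (deposit 100 to brokerage): brokerage: 800 + 100 = 900. Balances: brokerage=900, savings=450

Final balance of savings: 450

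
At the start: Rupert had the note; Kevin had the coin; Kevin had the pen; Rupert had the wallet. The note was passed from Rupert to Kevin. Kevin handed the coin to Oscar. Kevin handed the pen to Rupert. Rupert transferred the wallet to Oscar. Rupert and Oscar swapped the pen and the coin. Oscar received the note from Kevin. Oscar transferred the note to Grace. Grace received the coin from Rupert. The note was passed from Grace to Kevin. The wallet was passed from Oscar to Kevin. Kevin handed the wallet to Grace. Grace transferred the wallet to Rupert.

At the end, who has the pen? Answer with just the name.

Answer: Oscar

Derivation:
Tracking all object holders:
Start: note:Rupert, coin:Kevin, pen:Kevin, wallet:Rupert
Event 1 (give note: Rupert -> Kevin). State: note:Kevin, coin:Kevin, pen:Kevin, wallet:Rupert
Event 2 (give coin: Kevin -> Oscar). State: note:Kevin, coin:Oscar, pen:Kevin, wallet:Rupert
Event 3 (give pen: Kevin -> Rupert). State: note:Kevin, coin:Oscar, pen:Rupert, wallet:Rupert
Event 4 (give wallet: Rupert -> Oscar). State: note:Kevin, coin:Oscar, pen:Rupert, wallet:Oscar
Event 5 (swap pen<->coin: now pen:Oscar, coin:Rupert). State: note:Kevin, coin:Rupert, pen:Oscar, wallet:Oscar
Event 6 (give note: Kevin -> Oscar). State: note:Oscar, coin:Rupert, pen:Oscar, wallet:Oscar
Event 7 (give note: Oscar -> Grace). State: note:Grace, coin:Rupert, pen:Oscar, wallet:Oscar
Event 8 (give coin: Rupert -> Grace). State: note:Grace, coin:Grace, pen:Oscar, wallet:Oscar
Event 9 (give note: Grace -> Kevin). State: note:Kevin, coin:Grace, pen:Oscar, wallet:Oscar
Event 10 (give wallet: Oscar -> Kevin). State: note:Kevin, coin:Grace, pen:Oscar, wallet:Kevin
Event 11 (give wallet: Kevin -> Grace). State: note:Kevin, coin:Grace, pen:Oscar, wallet:Grace
Event 12 (give wallet: Grace -> Rupert). State: note:Kevin, coin:Grace, pen:Oscar, wallet:Rupert

Final state: note:Kevin, coin:Grace, pen:Oscar, wallet:Rupert
The pen is held by Oscar.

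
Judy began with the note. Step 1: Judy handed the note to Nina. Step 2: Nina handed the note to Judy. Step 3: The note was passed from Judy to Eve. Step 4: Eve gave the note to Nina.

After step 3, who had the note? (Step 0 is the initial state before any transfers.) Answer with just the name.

Tracking the note holder through step 3:
After step 0 (start): Judy
After step 1: Nina
After step 2: Judy
After step 3: Eve

At step 3, the holder is Eve.

Answer: Eve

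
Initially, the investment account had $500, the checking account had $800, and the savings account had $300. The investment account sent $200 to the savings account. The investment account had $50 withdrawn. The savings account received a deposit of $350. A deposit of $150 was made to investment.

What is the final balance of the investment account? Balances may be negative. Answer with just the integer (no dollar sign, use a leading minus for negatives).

Tracking account balances step by step:
Start: investment=500, checking=800, savings=300
Event 1 (transfer 200 investment -> savings): investment: 500 - 200 = 300, savings: 300 + 200 = 500. Balances: investment=300, checking=800, savings=500
Event 2 (withdraw 50 from investment): investment: 300 - 50 = 250. Balances: investment=250, checking=800, savings=500
Event 3 (deposit 350 to savings): savings: 500 + 350 = 850. Balances: investment=250, checking=800, savings=850
Event 4 (deposit 150 to investment): investment: 250 + 150 = 400. Balances: investment=400, checking=800, savings=850

Final balance of investment: 400

Answer: 400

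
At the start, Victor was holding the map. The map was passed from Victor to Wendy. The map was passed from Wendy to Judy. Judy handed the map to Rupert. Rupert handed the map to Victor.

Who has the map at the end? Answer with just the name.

Tracking the map through each event:
Start: Victor has the map.
After event 1: Wendy has the map.
After event 2: Judy has the map.
After event 3: Rupert has the map.
After event 4: Victor has the map.

Answer: Victor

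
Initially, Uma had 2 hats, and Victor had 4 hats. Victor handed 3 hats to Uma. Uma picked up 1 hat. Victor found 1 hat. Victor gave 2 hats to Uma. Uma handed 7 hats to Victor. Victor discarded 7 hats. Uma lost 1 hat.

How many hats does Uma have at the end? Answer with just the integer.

Answer: 0

Derivation:
Tracking counts step by step:
Start: Uma=2, Victor=4
Event 1 (Victor -> Uma, 3): Victor: 4 -> 1, Uma: 2 -> 5. State: Uma=5, Victor=1
Event 2 (Uma +1): Uma: 5 -> 6. State: Uma=6, Victor=1
Event 3 (Victor +1): Victor: 1 -> 2. State: Uma=6, Victor=2
Event 4 (Victor -> Uma, 2): Victor: 2 -> 0, Uma: 6 -> 8. State: Uma=8, Victor=0
Event 5 (Uma -> Victor, 7): Uma: 8 -> 1, Victor: 0 -> 7. State: Uma=1, Victor=7
Event 6 (Victor -7): Victor: 7 -> 0. State: Uma=1, Victor=0
Event 7 (Uma -1): Uma: 1 -> 0. State: Uma=0, Victor=0

Uma's final count: 0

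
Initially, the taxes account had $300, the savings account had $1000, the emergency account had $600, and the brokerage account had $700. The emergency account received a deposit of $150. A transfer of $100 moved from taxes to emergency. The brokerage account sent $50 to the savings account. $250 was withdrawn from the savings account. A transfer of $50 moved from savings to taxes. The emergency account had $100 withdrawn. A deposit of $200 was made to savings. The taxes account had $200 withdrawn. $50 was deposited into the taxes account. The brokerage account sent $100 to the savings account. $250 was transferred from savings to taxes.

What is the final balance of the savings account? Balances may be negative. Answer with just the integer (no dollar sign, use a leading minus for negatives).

Tracking account balances step by step:
Start: taxes=300, savings=1000, emergency=600, brokerage=700
Event 1 (deposit 150 to emergency): emergency: 600 + 150 = 750. Balances: taxes=300, savings=1000, emergency=750, brokerage=700
Event 2 (transfer 100 taxes -> emergency): taxes: 300 - 100 = 200, emergency: 750 + 100 = 850. Balances: taxes=200, savings=1000, emergency=850, brokerage=700
Event 3 (transfer 50 brokerage -> savings): brokerage: 700 - 50 = 650, savings: 1000 + 50 = 1050. Balances: taxes=200, savings=1050, emergency=850, brokerage=650
Event 4 (withdraw 250 from savings): savings: 1050 - 250 = 800. Balances: taxes=200, savings=800, emergency=850, brokerage=650
Event 5 (transfer 50 savings -> taxes): savings: 800 - 50 = 750, taxes: 200 + 50 = 250. Balances: taxes=250, savings=750, emergency=850, brokerage=650
Event 6 (withdraw 100 from emergency): emergency: 850 - 100 = 750. Balances: taxes=250, savings=750, emergency=750, brokerage=650
Event 7 (deposit 200 to savings): savings: 750 + 200 = 950. Balances: taxes=250, savings=950, emergency=750, brokerage=650
Event 8 (withdraw 200 from taxes): taxes: 250 - 200 = 50. Balances: taxes=50, savings=950, emergency=750, brokerage=650
Event 9 (deposit 50 to taxes): taxes: 50 + 50 = 100. Balances: taxes=100, savings=950, emergency=750, brokerage=650
Event 10 (transfer 100 brokerage -> savings): brokerage: 650 - 100 = 550, savings: 950 + 100 = 1050. Balances: taxes=100, savings=1050, emergency=750, brokerage=550
Event 11 (transfer 250 savings -> taxes): savings: 1050 - 250 = 800, taxes: 100 + 250 = 350. Balances: taxes=350, savings=800, emergency=750, brokerage=550

Final balance of savings: 800

Answer: 800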